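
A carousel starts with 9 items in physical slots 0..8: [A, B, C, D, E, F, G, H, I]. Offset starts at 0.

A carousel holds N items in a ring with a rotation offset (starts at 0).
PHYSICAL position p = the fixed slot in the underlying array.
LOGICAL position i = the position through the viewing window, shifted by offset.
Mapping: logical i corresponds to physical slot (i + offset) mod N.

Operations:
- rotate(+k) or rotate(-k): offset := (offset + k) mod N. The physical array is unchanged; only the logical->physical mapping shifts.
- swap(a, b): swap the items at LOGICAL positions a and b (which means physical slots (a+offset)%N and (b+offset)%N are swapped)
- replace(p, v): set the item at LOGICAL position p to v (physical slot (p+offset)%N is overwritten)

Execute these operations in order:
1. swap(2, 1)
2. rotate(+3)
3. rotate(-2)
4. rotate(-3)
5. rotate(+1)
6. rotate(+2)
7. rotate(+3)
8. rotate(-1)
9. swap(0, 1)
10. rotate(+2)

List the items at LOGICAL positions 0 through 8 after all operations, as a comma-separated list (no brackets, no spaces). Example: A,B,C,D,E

Answer: F,G,H,I,A,C,B,E,D

Derivation:
After op 1 (swap(2, 1)): offset=0, physical=[A,C,B,D,E,F,G,H,I], logical=[A,C,B,D,E,F,G,H,I]
After op 2 (rotate(+3)): offset=3, physical=[A,C,B,D,E,F,G,H,I], logical=[D,E,F,G,H,I,A,C,B]
After op 3 (rotate(-2)): offset=1, physical=[A,C,B,D,E,F,G,H,I], logical=[C,B,D,E,F,G,H,I,A]
After op 4 (rotate(-3)): offset=7, physical=[A,C,B,D,E,F,G,H,I], logical=[H,I,A,C,B,D,E,F,G]
After op 5 (rotate(+1)): offset=8, physical=[A,C,B,D,E,F,G,H,I], logical=[I,A,C,B,D,E,F,G,H]
After op 6 (rotate(+2)): offset=1, physical=[A,C,B,D,E,F,G,H,I], logical=[C,B,D,E,F,G,H,I,A]
After op 7 (rotate(+3)): offset=4, physical=[A,C,B,D,E,F,G,H,I], logical=[E,F,G,H,I,A,C,B,D]
After op 8 (rotate(-1)): offset=3, physical=[A,C,B,D,E,F,G,H,I], logical=[D,E,F,G,H,I,A,C,B]
After op 9 (swap(0, 1)): offset=3, physical=[A,C,B,E,D,F,G,H,I], logical=[E,D,F,G,H,I,A,C,B]
After op 10 (rotate(+2)): offset=5, physical=[A,C,B,E,D,F,G,H,I], logical=[F,G,H,I,A,C,B,E,D]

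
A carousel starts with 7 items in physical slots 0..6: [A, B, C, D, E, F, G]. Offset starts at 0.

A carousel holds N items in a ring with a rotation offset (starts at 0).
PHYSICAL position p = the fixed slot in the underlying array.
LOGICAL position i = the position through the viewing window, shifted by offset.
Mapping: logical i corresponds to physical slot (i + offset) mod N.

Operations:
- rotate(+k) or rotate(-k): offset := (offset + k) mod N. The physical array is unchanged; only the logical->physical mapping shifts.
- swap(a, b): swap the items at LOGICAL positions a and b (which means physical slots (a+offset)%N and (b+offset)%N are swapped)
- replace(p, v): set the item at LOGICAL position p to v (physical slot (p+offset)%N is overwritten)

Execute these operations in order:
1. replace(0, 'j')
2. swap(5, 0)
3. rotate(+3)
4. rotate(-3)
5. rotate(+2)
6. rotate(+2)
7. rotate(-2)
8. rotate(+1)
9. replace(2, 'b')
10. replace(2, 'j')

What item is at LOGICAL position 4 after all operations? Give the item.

After op 1 (replace(0, 'j')): offset=0, physical=[j,B,C,D,E,F,G], logical=[j,B,C,D,E,F,G]
After op 2 (swap(5, 0)): offset=0, physical=[F,B,C,D,E,j,G], logical=[F,B,C,D,E,j,G]
After op 3 (rotate(+3)): offset=3, physical=[F,B,C,D,E,j,G], logical=[D,E,j,G,F,B,C]
After op 4 (rotate(-3)): offset=0, physical=[F,B,C,D,E,j,G], logical=[F,B,C,D,E,j,G]
After op 5 (rotate(+2)): offset=2, physical=[F,B,C,D,E,j,G], logical=[C,D,E,j,G,F,B]
After op 6 (rotate(+2)): offset=4, physical=[F,B,C,D,E,j,G], logical=[E,j,G,F,B,C,D]
After op 7 (rotate(-2)): offset=2, physical=[F,B,C,D,E,j,G], logical=[C,D,E,j,G,F,B]
After op 8 (rotate(+1)): offset=3, physical=[F,B,C,D,E,j,G], logical=[D,E,j,G,F,B,C]
After op 9 (replace(2, 'b')): offset=3, physical=[F,B,C,D,E,b,G], logical=[D,E,b,G,F,B,C]
After op 10 (replace(2, 'j')): offset=3, physical=[F,B,C,D,E,j,G], logical=[D,E,j,G,F,B,C]

Answer: F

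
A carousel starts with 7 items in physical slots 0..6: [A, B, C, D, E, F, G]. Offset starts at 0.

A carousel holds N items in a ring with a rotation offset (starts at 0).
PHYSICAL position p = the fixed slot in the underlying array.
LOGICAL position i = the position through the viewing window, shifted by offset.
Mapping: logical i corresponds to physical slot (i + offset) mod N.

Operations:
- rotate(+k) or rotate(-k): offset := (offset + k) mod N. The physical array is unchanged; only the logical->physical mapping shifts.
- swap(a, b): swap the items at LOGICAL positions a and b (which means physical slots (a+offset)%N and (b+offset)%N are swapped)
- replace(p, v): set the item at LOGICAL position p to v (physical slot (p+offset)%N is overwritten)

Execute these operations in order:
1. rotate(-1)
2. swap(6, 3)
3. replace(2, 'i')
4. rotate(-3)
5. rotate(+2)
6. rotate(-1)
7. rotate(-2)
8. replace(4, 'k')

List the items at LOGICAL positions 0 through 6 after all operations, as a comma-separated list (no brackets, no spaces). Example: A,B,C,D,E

Answer: F,D,E,C,k,A,i

Derivation:
After op 1 (rotate(-1)): offset=6, physical=[A,B,C,D,E,F,G], logical=[G,A,B,C,D,E,F]
After op 2 (swap(6, 3)): offset=6, physical=[A,B,F,D,E,C,G], logical=[G,A,B,F,D,E,C]
After op 3 (replace(2, 'i')): offset=6, physical=[A,i,F,D,E,C,G], logical=[G,A,i,F,D,E,C]
After op 4 (rotate(-3)): offset=3, physical=[A,i,F,D,E,C,G], logical=[D,E,C,G,A,i,F]
After op 5 (rotate(+2)): offset=5, physical=[A,i,F,D,E,C,G], logical=[C,G,A,i,F,D,E]
After op 6 (rotate(-1)): offset=4, physical=[A,i,F,D,E,C,G], logical=[E,C,G,A,i,F,D]
After op 7 (rotate(-2)): offset=2, physical=[A,i,F,D,E,C,G], logical=[F,D,E,C,G,A,i]
After op 8 (replace(4, 'k')): offset=2, physical=[A,i,F,D,E,C,k], logical=[F,D,E,C,k,A,i]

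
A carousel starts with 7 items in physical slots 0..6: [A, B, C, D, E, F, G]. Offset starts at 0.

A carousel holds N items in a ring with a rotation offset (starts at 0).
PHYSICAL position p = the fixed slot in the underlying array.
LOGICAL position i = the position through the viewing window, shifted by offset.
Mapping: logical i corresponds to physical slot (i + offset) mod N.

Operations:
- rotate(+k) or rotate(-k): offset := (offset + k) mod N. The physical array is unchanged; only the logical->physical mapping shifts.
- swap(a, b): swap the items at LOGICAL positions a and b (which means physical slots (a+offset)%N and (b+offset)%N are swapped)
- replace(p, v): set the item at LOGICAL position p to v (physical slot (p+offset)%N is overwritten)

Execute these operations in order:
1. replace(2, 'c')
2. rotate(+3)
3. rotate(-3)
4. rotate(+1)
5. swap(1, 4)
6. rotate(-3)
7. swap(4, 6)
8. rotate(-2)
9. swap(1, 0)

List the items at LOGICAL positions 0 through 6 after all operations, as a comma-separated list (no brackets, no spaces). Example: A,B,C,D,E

Answer: F,D,c,G,A,B,E

Derivation:
After op 1 (replace(2, 'c')): offset=0, physical=[A,B,c,D,E,F,G], logical=[A,B,c,D,E,F,G]
After op 2 (rotate(+3)): offset=3, physical=[A,B,c,D,E,F,G], logical=[D,E,F,G,A,B,c]
After op 3 (rotate(-3)): offset=0, physical=[A,B,c,D,E,F,G], logical=[A,B,c,D,E,F,G]
After op 4 (rotate(+1)): offset=1, physical=[A,B,c,D,E,F,G], logical=[B,c,D,E,F,G,A]
After op 5 (swap(1, 4)): offset=1, physical=[A,B,F,D,E,c,G], logical=[B,F,D,E,c,G,A]
After op 6 (rotate(-3)): offset=5, physical=[A,B,F,D,E,c,G], logical=[c,G,A,B,F,D,E]
After op 7 (swap(4, 6)): offset=5, physical=[A,B,E,D,F,c,G], logical=[c,G,A,B,E,D,F]
After op 8 (rotate(-2)): offset=3, physical=[A,B,E,D,F,c,G], logical=[D,F,c,G,A,B,E]
After op 9 (swap(1, 0)): offset=3, physical=[A,B,E,F,D,c,G], logical=[F,D,c,G,A,B,E]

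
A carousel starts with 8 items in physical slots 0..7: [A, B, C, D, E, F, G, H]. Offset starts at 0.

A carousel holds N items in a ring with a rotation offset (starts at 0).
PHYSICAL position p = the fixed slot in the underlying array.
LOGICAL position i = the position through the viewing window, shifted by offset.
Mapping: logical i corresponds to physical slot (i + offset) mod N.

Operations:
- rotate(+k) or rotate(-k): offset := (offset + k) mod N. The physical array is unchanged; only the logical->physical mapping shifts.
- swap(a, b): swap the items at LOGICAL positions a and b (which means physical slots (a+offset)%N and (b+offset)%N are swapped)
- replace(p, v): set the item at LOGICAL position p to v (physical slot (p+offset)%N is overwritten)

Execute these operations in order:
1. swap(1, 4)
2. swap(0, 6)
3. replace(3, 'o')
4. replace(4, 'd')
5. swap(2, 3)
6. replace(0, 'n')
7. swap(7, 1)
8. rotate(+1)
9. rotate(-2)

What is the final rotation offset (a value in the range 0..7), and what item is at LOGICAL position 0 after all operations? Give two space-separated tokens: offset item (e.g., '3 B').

Answer: 7 E

Derivation:
After op 1 (swap(1, 4)): offset=0, physical=[A,E,C,D,B,F,G,H], logical=[A,E,C,D,B,F,G,H]
After op 2 (swap(0, 6)): offset=0, physical=[G,E,C,D,B,F,A,H], logical=[G,E,C,D,B,F,A,H]
After op 3 (replace(3, 'o')): offset=0, physical=[G,E,C,o,B,F,A,H], logical=[G,E,C,o,B,F,A,H]
After op 4 (replace(4, 'd')): offset=0, physical=[G,E,C,o,d,F,A,H], logical=[G,E,C,o,d,F,A,H]
After op 5 (swap(2, 3)): offset=0, physical=[G,E,o,C,d,F,A,H], logical=[G,E,o,C,d,F,A,H]
After op 6 (replace(0, 'n')): offset=0, physical=[n,E,o,C,d,F,A,H], logical=[n,E,o,C,d,F,A,H]
After op 7 (swap(7, 1)): offset=0, physical=[n,H,o,C,d,F,A,E], logical=[n,H,o,C,d,F,A,E]
After op 8 (rotate(+1)): offset=1, physical=[n,H,o,C,d,F,A,E], logical=[H,o,C,d,F,A,E,n]
After op 9 (rotate(-2)): offset=7, physical=[n,H,o,C,d,F,A,E], logical=[E,n,H,o,C,d,F,A]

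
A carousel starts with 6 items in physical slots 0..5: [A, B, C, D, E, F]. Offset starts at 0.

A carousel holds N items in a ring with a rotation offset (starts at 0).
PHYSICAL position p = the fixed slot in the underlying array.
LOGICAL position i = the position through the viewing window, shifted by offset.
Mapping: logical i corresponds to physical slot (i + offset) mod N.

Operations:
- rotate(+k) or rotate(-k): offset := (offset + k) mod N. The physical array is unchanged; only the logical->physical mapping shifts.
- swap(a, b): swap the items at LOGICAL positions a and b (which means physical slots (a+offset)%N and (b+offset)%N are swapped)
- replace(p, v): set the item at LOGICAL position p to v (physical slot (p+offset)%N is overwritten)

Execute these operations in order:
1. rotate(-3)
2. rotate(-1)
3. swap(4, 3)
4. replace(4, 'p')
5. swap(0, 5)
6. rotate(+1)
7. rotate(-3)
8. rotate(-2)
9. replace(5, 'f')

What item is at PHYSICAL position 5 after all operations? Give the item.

Answer: A

Derivation:
After op 1 (rotate(-3)): offset=3, physical=[A,B,C,D,E,F], logical=[D,E,F,A,B,C]
After op 2 (rotate(-1)): offset=2, physical=[A,B,C,D,E,F], logical=[C,D,E,F,A,B]
After op 3 (swap(4, 3)): offset=2, physical=[F,B,C,D,E,A], logical=[C,D,E,A,F,B]
After op 4 (replace(4, 'p')): offset=2, physical=[p,B,C,D,E,A], logical=[C,D,E,A,p,B]
After op 5 (swap(0, 5)): offset=2, physical=[p,C,B,D,E,A], logical=[B,D,E,A,p,C]
After op 6 (rotate(+1)): offset=3, physical=[p,C,B,D,E,A], logical=[D,E,A,p,C,B]
After op 7 (rotate(-3)): offset=0, physical=[p,C,B,D,E,A], logical=[p,C,B,D,E,A]
After op 8 (rotate(-2)): offset=4, physical=[p,C,B,D,E,A], logical=[E,A,p,C,B,D]
After op 9 (replace(5, 'f')): offset=4, physical=[p,C,B,f,E,A], logical=[E,A,p,C,B,f]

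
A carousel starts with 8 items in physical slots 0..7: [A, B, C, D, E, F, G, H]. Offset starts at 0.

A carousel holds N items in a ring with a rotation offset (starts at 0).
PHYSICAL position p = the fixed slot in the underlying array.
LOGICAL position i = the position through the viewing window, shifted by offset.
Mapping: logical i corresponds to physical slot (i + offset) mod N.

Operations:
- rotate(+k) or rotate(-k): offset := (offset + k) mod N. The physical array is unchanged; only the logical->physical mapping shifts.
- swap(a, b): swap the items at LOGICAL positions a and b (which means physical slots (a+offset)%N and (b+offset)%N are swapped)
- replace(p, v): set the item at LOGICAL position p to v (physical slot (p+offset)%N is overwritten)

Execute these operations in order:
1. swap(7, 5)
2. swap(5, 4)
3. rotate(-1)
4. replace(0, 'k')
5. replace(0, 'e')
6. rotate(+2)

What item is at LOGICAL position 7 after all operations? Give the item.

After op 1 (swap(7, 5)): offset=0, physical=[A,B,C,D,E,H,G,F], logical=[A,B,C,D,E,H,G,F]
After op 2 (swap(5, 4)): offset=0, physical=[A,B,C,D,H,E,G,F], logical=[A,B,C,D,H,E,G,F]
After op 3 (rotate(-1)): offset=7, physical=[A,B,C,D,H,E,G,F], logical=[F,A,B,C,D,H,E,G]
After op 4 (replace(0, 'k')): offset=7, physical=[A,B,C,D,H,E,G,k], logical=[k,A,B,C,D,H,E,G]
After op 5 (replace(0, 'e')): offset=7, physical=[A,B,C,D,H,E,G,e], logical=[e,A,B,C,D,H,E,G]
After op 6 (rotate(+2)): offset=1, physical=[A,B,C,D,H,E,G,e], logical=[B,C,D,H,E,G,e,A]

Answer: A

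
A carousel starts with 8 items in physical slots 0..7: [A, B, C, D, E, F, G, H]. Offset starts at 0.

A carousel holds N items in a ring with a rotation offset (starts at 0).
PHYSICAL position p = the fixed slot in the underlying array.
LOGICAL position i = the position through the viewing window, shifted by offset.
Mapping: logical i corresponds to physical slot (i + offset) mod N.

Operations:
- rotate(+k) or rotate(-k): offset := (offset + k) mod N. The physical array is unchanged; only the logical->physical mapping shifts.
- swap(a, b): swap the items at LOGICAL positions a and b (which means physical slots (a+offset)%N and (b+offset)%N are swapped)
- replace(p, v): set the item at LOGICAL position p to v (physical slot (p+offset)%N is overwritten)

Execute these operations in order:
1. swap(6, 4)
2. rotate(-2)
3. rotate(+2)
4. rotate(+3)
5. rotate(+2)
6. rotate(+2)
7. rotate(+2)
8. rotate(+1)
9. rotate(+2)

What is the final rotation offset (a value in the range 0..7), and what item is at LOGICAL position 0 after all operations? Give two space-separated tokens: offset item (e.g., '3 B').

After op 1 (swap(6, 4)): offset=0, physical=[A,B,C,D,G,F,E,H], logical=[A,B,C,D,G,F,E,H]
After op 2 (rotate(-2)): offset=6, physical=[A,B,C,D,G,F,E,H], logical=[E,H,A,B,C,D,G,F]
After op 3 (rotate(+2)): offset=0, physical=[A,B,C,D,G,F,E,H], logical=[A,B,C,D,G,F,E,H]
After op 4 (rotate(+3)): offset=3, physical=[A,B,C,D,G,F,E,H], logical=[D,G,F,E,H,A,B,C]
After op 5 (rotate(+2)): offset=5, physical=[A,B,C,D,G,F,E,H], logical=[F,E,H,A,B,C,D,G]
After op 6 (rotate(+2)): offset=7, physical=[A,B,C,D,G,F,E,H], logical=[H,A,B,C,D,G,F,E]
After op 7 (rotate(+2)): offset=1, physical=[A,B,C,D,G,F,E,H], logical=[B,C,D,G,F,E,H,A]
After op 8 (rotate(+1)): offset=2, physical=[A,B,C,D,G,F,E,H], logical=[C,D,G,F,E,H,A,B]
After op 9 (rotate(+2)): offset=4, physical=[A,B,C,D,G,F,E,H], logical=[G,F,E,H,A,B,C,D]

Answer: 4 G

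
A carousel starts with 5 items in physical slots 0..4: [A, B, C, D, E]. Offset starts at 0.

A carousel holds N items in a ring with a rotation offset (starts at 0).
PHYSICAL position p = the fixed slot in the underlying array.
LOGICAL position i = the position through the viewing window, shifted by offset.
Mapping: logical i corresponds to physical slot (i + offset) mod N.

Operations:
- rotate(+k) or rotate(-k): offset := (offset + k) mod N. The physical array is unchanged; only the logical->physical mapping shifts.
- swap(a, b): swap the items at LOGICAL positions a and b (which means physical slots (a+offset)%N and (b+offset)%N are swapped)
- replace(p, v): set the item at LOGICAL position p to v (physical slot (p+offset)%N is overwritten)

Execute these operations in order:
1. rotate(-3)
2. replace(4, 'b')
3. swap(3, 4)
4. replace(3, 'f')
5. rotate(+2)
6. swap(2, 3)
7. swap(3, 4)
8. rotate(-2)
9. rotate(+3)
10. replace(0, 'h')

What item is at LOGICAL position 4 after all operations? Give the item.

Answer: E

Derivation:
After op 1 (rotate(-3)): offset=2, physical=[A,B,C,D,E], logical=[C,D,E,A,B]
After op 2 (replace(4, 'b')): offset=2, physical=[A,b,C,D,E], logical=[C,D,E,A,b]
After op 3 (swap(3, 4)): offset=2, physical=[b,A,C,D,E], logical=[C,D,E,b,A]
After op 4 (replace(3, 'f')): offset=2, physical=[f,A,C,D,E], logical=[C,D,E,f,A]
After op 5 (rotate(+2)): offset=4, physical=[f,A,C,D,E], logical=[E,f,A,C,D]
After op 6 (swap(2, 3)): offset=4, physical=[f,C,A,D,E], logical=[E,f,C,A,D]
After op 7 (swap(3, 4)): offset=4, physical=[f,C,D,A,E], logical=[E,f,C,D,A]
After op 8 (rotate(-2)): offset=2, physical=[f,C,D,A,E], logical=[D,A,E,f,C]
After op 9 (rotate(+3)): offset=0, physical=[f,C,D,A,E], logical=[f,C,D,A,E]
After op 10 (replace(0, 'h')): offset=0, physical=[h,C,D,A,E], logical=[h,C,D,A,E]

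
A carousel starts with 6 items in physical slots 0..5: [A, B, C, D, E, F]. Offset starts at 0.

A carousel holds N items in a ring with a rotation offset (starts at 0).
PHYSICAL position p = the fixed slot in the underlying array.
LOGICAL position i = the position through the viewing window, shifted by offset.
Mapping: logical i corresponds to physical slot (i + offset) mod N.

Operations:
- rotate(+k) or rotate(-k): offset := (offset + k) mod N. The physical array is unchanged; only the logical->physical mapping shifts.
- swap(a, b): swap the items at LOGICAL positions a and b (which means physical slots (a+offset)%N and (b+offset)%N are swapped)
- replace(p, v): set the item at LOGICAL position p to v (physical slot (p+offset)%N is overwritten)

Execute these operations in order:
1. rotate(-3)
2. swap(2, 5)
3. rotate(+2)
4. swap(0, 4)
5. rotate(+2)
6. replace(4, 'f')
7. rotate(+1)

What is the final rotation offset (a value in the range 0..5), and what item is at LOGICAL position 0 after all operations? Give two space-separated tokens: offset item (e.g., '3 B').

Answer: 2 F

Derivation:
After op 1 (rotate(-3)): offset=3, physical=[A,B,C,D,E,F], logical=[D,E,F,A,B,C]
After op 2 (swap(2, 5)): offset=3, physical=[A,B,F,D,E,C], logical=[D,E,C,A,B,F]
After op 3 (rotate(+2)): offset=5, physical=[A,B,F,D,E,C], logical=[C,A,B,F,D,E]
After op 4 (swap(0, 4)): offset=5, physical=[A,B,F,C,E,D], logical=[D,A,B,F,C,E]
After op 5 (rotate(+2)): offset=1, physical=[A,B,F,C,E,D], logical=[B,F,C,E,D,A]
After op 6 (replace(4, 'f')): offset=1, physical=[A,B,F,C,E,f], logical=[B,F,C,E,f,A]
After op 7 (rotate(+1)): offset=2, physical=[A,B,F,C,E,f], logical=[F,C,E,f,A,B]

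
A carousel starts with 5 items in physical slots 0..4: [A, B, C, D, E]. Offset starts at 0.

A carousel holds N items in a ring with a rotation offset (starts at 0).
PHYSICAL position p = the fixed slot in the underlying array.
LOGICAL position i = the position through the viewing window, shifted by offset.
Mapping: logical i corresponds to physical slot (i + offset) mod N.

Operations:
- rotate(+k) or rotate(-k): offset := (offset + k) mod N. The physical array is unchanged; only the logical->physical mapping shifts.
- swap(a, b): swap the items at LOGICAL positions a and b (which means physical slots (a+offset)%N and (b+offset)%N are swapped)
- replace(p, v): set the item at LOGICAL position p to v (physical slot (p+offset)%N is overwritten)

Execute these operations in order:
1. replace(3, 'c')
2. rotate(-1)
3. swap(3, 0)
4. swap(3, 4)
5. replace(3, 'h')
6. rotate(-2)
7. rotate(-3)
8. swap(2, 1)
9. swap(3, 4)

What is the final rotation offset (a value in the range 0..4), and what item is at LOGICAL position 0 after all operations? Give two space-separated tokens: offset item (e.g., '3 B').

After op 1 (replace(3, 'c')): offset=0, physical=[A,B,C,c,E], logical=[A,B,C,c,E]
After op 2 (rotate(-1)): offset=4, physical=[A,B,C,c,E], logical=[E,A,B,C,c]
After op 3 (swap(3, 0)): offset=4, physical=[A,B,E,c,C], logical=[C,A,B,E,c]
After op 4 (swap(3, 4)): offset=4, physical=[A,B,c,E,C], logical=[C,A,B,c,E]
After op 5 (replace(3, 'h')): offset=4, physical=[A,B,h,E,C], logical=[C,A,B,h,E]
After op 6 (rotate(-2)): offset=2, physical=[A,B,h,E,C], logical=[h,E,C,A,B]
After op 7 (rotate(-3)): offset=4, physical=[A,B,h,E,C], logical=[C,A,B,h,E]
After op 8 (swap(2, 1)): offset=4, physical=[B,A,h,E,C], logical=[C,B,A,h,E]
After op 9 (swap(3, 4)): offset=4, physical=[B,A,E,h,C], logical=[C,B,A,E,h]

Answer: 4 C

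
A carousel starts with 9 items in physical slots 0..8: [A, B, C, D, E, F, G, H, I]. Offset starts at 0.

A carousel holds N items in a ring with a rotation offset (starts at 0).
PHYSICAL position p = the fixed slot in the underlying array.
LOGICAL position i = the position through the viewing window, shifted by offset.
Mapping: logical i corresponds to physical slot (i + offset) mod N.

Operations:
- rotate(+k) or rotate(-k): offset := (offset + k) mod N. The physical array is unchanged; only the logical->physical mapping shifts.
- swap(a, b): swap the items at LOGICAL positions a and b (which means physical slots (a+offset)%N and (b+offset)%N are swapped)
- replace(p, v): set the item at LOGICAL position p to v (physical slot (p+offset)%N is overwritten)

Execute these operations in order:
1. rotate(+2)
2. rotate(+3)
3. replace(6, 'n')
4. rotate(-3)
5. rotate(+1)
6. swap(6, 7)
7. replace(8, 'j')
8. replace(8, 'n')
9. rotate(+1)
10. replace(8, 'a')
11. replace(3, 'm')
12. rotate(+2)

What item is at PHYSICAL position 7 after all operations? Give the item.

Answer: m

Derivation:
After op 1 (rotate(+2)): offset=2, physical=[A,B,C,D,E,F,G,H,I], logical=[C,D,E,F,G,H,I,A,B]
After op 2 (rotate(+3)): offset=5, physical=[A,B,C,D,E,F,G,H,I], logical=[F,G,H,I,A,B,C,D,E]
After op 3 (replace(6, 'n')): offset=5, physical=[A,B,n,D,E,F,G,H,I], logical=[F,G,H,I,A,B,n,D,E]
After op 4 (rotate(-3)): offset=2, physical=[A,B,n,D,E,F,G,H,I], logical=[n,D,E,F,G,H,I,A,B]
After op 5 (rotate(+1)): offset=3, physical=[A,B,n,D,E,F,G,H,I], logical=[D,E,F,G,H,I,A,B,n]
After op 6 (swap(6, 7)): offset=3, physical=[B,A,n,D,E,F,G,H,I], logical=[D,E,F,G,H,I,B,A,n]
After op 7 (replace(8, 'j')): offset=3, physical=[B,A,j,D,E,F,G,H,I], logical=[D,E,F,G,H,I,B,A,j]
After op 8 (replace(8, 'n')): offset=3, physical=[B,A,n,D,E,F,G,H,I], logical=[D,E,F,G,H,I,B,A,n]
After op 9 (rotate(+1)): offset=4, physical=[B,A,n,D,E,F,G,H,I], logical=[E,F,G,H,I,B,A,n,D]
After op 10 (replace(8, 'a')): offset=4, physical=[B,A,n,a,E,F,G,H,I], logical=[E,F,G,H,I,B,A,n,a]
After op 11 (replace(3, 'm')): offset=4, physical=[B,A,n,a,E,F,G,m,I], logical=[E,F,G,m,I,B,A,n,a]
After op 12 (rotate(+2)): offset=6, physical=[B,A,n,a,E,F,G,m,I], logical=[G,m,I,B,A,n,a,E,F]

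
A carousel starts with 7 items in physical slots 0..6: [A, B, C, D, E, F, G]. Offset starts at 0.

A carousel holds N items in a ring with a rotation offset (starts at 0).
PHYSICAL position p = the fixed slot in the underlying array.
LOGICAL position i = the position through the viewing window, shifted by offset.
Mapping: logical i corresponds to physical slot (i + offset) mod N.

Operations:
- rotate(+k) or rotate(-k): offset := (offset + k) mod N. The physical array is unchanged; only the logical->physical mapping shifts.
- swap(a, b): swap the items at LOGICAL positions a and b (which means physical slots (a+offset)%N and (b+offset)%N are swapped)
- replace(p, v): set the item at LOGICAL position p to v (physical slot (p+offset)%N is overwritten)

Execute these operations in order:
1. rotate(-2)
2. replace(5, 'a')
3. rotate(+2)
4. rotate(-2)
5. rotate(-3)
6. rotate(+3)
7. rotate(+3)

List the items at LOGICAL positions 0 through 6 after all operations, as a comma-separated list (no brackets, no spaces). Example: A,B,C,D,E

Answer: B,C,a,E,F,G,A

Derivation:
After op 1 (rotate(-2)): offset=5, physical=[A,B,C,D,E,F,G], logical=[F,G,A,B,C,D,E]
After op 2 (replace(5, 'a')): offset=5, physical=[A,B,C,a,E,F,G], logical=[F,G,A,B,C,a,E]
After op 3 (rotate(+2)): offset=0, physical=[A,B,C,a,E,F,G], logical=[A,B,C,a,E,F,G]
After op 4 (rotate(-2)): offset=5, physical=[A,B,C,a,E,F,G], logical=[F,G,A,B,C,a,E]
After op 5 (rotate(-3)): offset=2, physical=[A,B,C,a,E,F,G], logical=[C,a,E,F,G,A,B]
After op 6 (rotate(+3)): offset=5, physical=[A,B,C,a,E,F,G], logical=[F,G,A,B,C,a,E]
After op 7 (rotate(+3)): offset=1, physical=[A,B,C,a,E,F,G], logical=[B,C,a,E,F,G,A]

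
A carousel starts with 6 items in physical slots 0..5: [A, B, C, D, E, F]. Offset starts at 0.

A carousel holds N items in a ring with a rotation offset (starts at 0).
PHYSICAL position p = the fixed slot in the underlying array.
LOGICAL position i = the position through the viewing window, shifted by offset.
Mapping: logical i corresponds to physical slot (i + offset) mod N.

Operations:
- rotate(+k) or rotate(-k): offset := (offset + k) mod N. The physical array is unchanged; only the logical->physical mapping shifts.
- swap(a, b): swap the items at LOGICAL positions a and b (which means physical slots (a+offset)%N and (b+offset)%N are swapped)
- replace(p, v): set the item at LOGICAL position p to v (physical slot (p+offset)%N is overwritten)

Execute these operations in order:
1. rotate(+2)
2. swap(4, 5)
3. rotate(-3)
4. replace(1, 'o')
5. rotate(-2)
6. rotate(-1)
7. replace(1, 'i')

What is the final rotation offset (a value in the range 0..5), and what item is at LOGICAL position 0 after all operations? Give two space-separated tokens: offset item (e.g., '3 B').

After op 1 (rotate(+2)): offset=2, physical=[A,B,C,D,E,F], logical=[C,D,E,F,A,B]
After op 2 (swap(4, 5)): offset=2, physical=[B,A,C,D,E,F], logical=[C,D,E,F,B,A]
After op 3 (rotate(-3)): offset=5, physical=[B,A,C,D,E,F], logical=[F,B,A,C,D,E]
After op 4 (replace(1, 'o')): offset=5, physical=[o,A,C,D,E,F], logical=[F,o,A,C,D,E]
After op 5 (rotate(-2)): offset=3, physical=[o,A,C,D,E,F], logical=[D,E,F,o,A,C]
After op 6 (rotate(-1)): offset=2, physical=[o,A,C,D,E,F], logical=[C,D,E,F,o,A]
After op 7 (replace(1, 'i')): offset=2, physical=[o,A,C,i,E,F], logical=[C,i,E,F,o,A]

Answer: 2 C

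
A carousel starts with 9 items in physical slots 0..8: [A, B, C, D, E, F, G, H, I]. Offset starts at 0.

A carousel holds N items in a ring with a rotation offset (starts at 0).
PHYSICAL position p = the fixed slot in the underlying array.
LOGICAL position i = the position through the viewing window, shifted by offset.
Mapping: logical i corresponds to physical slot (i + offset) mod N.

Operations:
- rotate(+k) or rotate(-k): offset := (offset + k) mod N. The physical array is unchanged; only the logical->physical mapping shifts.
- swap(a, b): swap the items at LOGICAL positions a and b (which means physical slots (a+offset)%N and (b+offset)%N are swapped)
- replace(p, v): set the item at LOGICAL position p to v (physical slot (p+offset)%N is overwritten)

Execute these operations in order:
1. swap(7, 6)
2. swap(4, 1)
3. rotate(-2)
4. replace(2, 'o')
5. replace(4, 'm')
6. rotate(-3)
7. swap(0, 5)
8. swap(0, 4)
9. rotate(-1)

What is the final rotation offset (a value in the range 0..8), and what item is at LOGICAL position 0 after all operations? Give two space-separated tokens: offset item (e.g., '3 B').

After op 1 (swap(7, 6)): offset=0, physical=[A,B,C,D,E,F,H,G,I], logical=[A,B,C,D,E,F,H,G,I]
After op 2 (swap(4, 1)): offset=0, physical=[A,E,C,D,B,F,H,G,I], logical=[A,E,C,D,B,F,H,G,I]
After op 3 (rotate(-2)): offset=7, physical=[A,E,C,D,B,F,H,G,I], logical=[G,I,A,E,C,D,B,F,H]
After op 4 (replace(2, 'o')): offset=7, physical=[o,E,C,D,B,F,H,G,I], logical=[G,I,o,E,C,D,B,F,H]
After op 5 (replace(4, 'm')): offset=7, physical=[o,E,m,D,B,F,H,G,I], logical=[G,I,o,E,m,D,B,F,H]
After op 6 (rotate(-3)): offset=4, physical=[o,E,m,D,B,F,H,G,I], logical=[B,F,H,G,I,o,E,m,D]
After op 7 (swap(0, 5)): offset=4, physical=[B,E,m,D,o,F,H,G,I], logical=[o,F,H,G,I,B,E,m,D]
After op 8 (swap(0, 4)): offset=4, physical=[B,E,m,D,I,F,H,G,o], logical=[I,F,H,G,o,B,E,m,D]
After op 9 (rotate(-1)): offset=3, physical=[B,E,m,D,I,F,H,G,o], logical=[D,I,F,H,G,o,B,E,m]

Answer: 3 D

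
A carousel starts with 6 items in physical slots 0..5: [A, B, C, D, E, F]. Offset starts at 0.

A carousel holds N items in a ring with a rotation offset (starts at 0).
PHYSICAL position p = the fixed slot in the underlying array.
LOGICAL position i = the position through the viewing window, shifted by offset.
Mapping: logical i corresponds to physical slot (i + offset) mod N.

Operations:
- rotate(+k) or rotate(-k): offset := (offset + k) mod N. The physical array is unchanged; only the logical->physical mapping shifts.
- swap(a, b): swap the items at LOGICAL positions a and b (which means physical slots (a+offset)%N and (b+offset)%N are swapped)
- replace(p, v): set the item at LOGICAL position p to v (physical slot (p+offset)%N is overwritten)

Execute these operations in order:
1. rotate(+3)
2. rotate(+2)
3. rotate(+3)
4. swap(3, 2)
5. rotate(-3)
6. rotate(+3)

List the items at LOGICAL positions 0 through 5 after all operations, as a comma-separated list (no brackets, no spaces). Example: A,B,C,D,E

After op 1 (rotate(+3)): offset=3, physical=[A,B,C,D,E,F], logical=[D,E,F,A,B,C]
After op 2 (rotate(+2)): offset=5, physical=[A,B,C,D,E,F], logical=[F,A,B,C,D,E]
After op 3 (rotate(+3)): offset=2, physical=[A,B,C,D,E,F], logical=[C,D,E,F,A,B]
After op 4 (swap(3, 2)): offset=2, physical=[A,B,C,D,F,E], logical=[C,D,F,E,A,B]
After op 5 (rotate(-3)): offset=5, physical=[A,B,C,D,F,E], logical=[E,A,B,C,D,F]
After op 6 (rotate(+3)): offset=2, physical=[A,B,C,D,F,E], logical=[C,D,F,E,A,B]

Answer: C,D,F,E,A,B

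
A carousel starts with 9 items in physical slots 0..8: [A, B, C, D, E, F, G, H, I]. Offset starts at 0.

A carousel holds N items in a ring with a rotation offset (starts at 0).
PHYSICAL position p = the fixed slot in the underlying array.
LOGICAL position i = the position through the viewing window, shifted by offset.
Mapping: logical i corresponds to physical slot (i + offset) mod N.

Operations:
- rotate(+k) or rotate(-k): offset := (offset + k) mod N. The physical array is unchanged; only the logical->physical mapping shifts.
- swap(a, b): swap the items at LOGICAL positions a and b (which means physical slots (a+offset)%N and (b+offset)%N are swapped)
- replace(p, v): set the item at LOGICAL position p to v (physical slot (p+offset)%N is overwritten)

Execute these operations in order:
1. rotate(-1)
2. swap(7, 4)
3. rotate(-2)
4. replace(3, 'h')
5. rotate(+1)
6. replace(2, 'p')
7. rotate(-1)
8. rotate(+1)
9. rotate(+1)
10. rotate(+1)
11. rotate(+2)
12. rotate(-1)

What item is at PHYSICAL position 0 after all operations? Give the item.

After op 1 (rotate(-1)): offset=8, physical=[A,B,C,D,E,F,G,H,I], logical=[I,A,B,C,D,E,F,G,H]
After op 2 (swap(7, 4)): offset=8, physical=[A,B,C,G,E,F,D,H,I], logical=[I,A,B,C,G,E,F,D,H]
After op 3 (rotate(-2)): offset=6, physical=[A,B,C,G,E,F,D,H,I], logical=[D,H,I,A,B,C,G,E,F]
After op 4 (replace(3, 'h')): offset=6, physical=[h,B,C,G,E,F,D,H,I], logical=[D,H,I,h,B,C,G,E,F]
After op 5 (rotate(+1)): offset=7, physical=[h,B,C,G,E,F,D,H,I], logical=[H,I,h,B,C,G,E,F,D]
After op 6 (replace(2, 'p')): offset=7, physical=[p,B,C,G,E,F,D,H,I], logical=[H,I,p,B,C,G,E,F,D]
After op 7 (rotate(-1)): offset=6, physical=[p,B,C,G,E,F,D,H,I], logical=[D,H,I,p,B,C,G,E,F]
After op 8 (rotate(+1)): offset=7, physical=[p,B,C,G,E,F,D,H,I], logical=[H,I,p,B,C,G,E,F,D]
After op 9 (rotate(+1)): offset=8, physical=[p,B,C,G,E,F,D,H,I], logical=[I,p,B,C,G,E,F,D,H]
After op 10 (rotate(+1)): offset=0, physical=[p,B,C,G,E,F,D,H,I], logical=[p,B,C,G,E,F,D,H,I]
After op 11 (rotate(+2)): offset=2, physical=[p,B,C,G,E,F,D,H,I], logical=[C,G,E,F,D,H,I,p,B]
After op 12 (rotate(-1)): offset=1, physical=[p,B,C,G,E,F,D,H,I], logical=[B,C,G,E,F,D,H,I,p]

Answer: p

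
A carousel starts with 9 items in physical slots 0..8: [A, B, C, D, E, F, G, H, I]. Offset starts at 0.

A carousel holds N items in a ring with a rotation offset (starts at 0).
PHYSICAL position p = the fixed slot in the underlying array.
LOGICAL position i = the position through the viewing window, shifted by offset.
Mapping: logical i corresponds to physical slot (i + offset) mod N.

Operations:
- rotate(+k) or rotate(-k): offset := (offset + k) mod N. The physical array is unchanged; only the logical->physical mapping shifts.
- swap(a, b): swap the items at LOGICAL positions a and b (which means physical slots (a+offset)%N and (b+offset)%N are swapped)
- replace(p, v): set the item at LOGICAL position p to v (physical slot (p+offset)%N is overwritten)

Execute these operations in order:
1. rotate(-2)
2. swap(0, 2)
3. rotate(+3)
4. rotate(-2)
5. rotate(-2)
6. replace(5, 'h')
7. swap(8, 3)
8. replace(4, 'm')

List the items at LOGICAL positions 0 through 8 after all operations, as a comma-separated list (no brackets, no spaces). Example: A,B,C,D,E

After op 1 (rotate(-2)): offset=7, physical=[A,B,C,D,E,F,G,H,I], logical=[H,I,A,B,C,D,E,F,G]
After op 2 (swap(0, 2)): offset=7, physical=[H,B,C,D,E,F,G,A,I], logical=[A,I,H,B,C,D,E,F,G]
After op 3 (rotate(+3)): offset=1, physical=[H,B,C,D,E,F,G,A,I], logical=[B,C,D,E,F,G,A,I,H]
After op 4 (rotate(-2)): offset=8, physical=[H,B,C,D,E,F,G,A,I], logical=[I,H,B,C,D,E,F,G,A]
After op 5 (rotate(-2)): offset=6, physical=[H,B,C,D,E,F,G,A,I], logical=[G,A,I,H,B,C,D,E,F]
After op 6 (replace(5, 'h')): offset=6, physical=[H,B,h,D,E,F,G,A,I], logical=[G,A,I,H,B,h,D,E,F]
After op 7 (swap(8, 3)): offset=6, physical=[F,B,h,D,E,H,G,A,I], logical=[G,A,I,F,B,h,D,E,H]
After op 8 (replace(4, 'm')): offset=6, physical=[F,m,h,D,E,H,G,A,I], logical=[G,A,I,F,m,h,D,E,H]

Answer: G,A,I,F,m,h,D,E,H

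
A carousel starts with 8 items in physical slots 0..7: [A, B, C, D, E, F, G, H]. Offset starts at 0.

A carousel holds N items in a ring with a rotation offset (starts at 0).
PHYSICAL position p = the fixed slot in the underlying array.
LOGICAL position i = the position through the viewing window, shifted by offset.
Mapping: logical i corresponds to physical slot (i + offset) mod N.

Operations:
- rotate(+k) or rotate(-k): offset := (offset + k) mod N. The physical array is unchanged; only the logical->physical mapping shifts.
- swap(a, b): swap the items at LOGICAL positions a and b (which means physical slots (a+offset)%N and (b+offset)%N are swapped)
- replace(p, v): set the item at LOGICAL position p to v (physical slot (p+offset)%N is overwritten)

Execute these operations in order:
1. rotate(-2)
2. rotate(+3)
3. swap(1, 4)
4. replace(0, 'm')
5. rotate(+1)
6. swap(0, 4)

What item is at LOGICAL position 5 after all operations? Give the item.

Answer: H

Derivation:
After op 1 (rotate(-2)): offset=6, physical=[A,B,C,D,E,F,G,H], logical=[G,H,A,B,C,D,E,F]
After op 2 (rotate(+3)): offset=1, physical=[A,B,C,D,E,F,G,H], logical=[B,C,D,E,F,G,H,A]
After op 3 (swap(1, 4)): offset=1, physical=[A,B,F,D,E,C,G,H], logical=[B,F,D,E,C,G,H,A]
After op 4 (replace(0, 'm')): offset=1, physical=[A,m,F,D,E,C,G,H], logical=[m,F,D,E,C,G,H,A]
After op 5 (rotate(+1)): offset=2, physical=[A,m,F,D,E,C,G,H], logical=[F,D,E,C,G,H,A,m]
After op 6 (swap(0, 4)): offset=2, physical=[A,m,G,D,E,C,F,H], logical=[G,D,E,C,F,H,A,m]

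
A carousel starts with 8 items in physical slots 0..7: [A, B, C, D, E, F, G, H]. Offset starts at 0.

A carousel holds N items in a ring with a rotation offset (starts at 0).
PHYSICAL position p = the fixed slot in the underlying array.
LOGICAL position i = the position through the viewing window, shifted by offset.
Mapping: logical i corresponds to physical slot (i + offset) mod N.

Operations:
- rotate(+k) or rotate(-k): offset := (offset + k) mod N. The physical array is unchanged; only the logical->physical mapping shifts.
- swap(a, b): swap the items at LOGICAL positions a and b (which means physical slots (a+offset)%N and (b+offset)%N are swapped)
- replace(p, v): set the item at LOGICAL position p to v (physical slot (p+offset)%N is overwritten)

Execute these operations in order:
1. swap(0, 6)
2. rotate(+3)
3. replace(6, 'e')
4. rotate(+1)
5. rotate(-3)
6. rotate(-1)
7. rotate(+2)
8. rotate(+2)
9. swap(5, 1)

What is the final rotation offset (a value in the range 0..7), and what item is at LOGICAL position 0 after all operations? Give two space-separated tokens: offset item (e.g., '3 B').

After op 1 (swap(0, 6)): offset=0, physical=[G,B,C,D,E,F,A,H], logical=[G,B,C,D,E,F,A,H]
After op 2 (rotate(+3)): offset=3, physical=[G,B,C,D,E,F,A,H], logical=[D,E,F,A,H,G,B,C]
After op 3 (replace(6, 'e')): offset=3, physical=[G,e,C,D,E,F,A,H], logical=[D,E,F,A,H,G,e,C]
After op 4 (rotate(+1)): offset=4, physical=[G,e,C,D,E,F,A,H], logical=[E,F,A,H,G,e,C,D]
After op 5 (rotate(-3)): offset=1, physical=[G,e,C,D,E,F,A,H], logical=[e,C,D,E,F,A,H,G]
After op 6 (rotate(-1)): offset=0, physical=[G,e,C,D,E,F,A,H], logical=[G,e,C,D,E,F,A,H]
After op 7 (rotate(+2)): offset=2, physical=[G,e,C,D,E,F,A,H], logical=[C,D,E,F,A,H,G,e]
After op 8 (rotate(+2)): offset=4, physical=[G,e,C,D,E,F,A,H], logical=[E,F,A,H,G,e,C,D]
After op 9 (swap(5, 1)): offset=4, physical=[G,F,C,D,E,e,A,H], logical=[E,e,A,H,G,F,C,D]

Answer: 4 E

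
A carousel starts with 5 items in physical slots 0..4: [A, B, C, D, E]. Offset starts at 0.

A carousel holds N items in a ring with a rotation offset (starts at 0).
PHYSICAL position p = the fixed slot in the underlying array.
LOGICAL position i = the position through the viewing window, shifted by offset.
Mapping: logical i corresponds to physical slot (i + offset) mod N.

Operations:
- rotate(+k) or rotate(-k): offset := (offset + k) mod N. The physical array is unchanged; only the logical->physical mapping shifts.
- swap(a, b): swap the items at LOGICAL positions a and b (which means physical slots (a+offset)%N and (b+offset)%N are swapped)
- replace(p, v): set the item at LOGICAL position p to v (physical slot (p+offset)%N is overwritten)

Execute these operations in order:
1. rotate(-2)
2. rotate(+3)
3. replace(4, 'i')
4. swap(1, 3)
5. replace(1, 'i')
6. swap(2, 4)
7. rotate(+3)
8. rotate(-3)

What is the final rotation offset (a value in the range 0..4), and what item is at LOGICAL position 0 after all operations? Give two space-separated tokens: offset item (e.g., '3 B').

After op 1 (rotate(-2)): offset=3, physical=[A,B,C,D,E], logical=[D,E,A,B,C]
After op 2 (rotate(+3)): offset=1, physical=[A,B,C,D,E], logical=[B,C,D,E,A]
After op 3 (replace(4, 'i')): offset=1, physical=[i,B,C,D,E], logical=[B,C,D,E,i]
After op 4 (swap(1, 3)): offset=1, physical=[i,B,E,D,C], logical=[B,E,D,C,i]
After op 5 (replace(1, 'i')): offset=1, physical=[i,B,i,D,C], logical=[B,i,D,C,i]
After op 6 (swap(2, 4)): offset=1, physical=[D,B,i,i,C], logical=[B,i,i,C,D]
After op 7 (rotate(+3)): offset=4, physical=[D,B,i,i,C], logical=[C,D,B,i,i]
After op 8 (rotate(-3)): offset=1, physical=[D,B,i,i,C], logical=[B,i,i,C,D]

Answer: 1 B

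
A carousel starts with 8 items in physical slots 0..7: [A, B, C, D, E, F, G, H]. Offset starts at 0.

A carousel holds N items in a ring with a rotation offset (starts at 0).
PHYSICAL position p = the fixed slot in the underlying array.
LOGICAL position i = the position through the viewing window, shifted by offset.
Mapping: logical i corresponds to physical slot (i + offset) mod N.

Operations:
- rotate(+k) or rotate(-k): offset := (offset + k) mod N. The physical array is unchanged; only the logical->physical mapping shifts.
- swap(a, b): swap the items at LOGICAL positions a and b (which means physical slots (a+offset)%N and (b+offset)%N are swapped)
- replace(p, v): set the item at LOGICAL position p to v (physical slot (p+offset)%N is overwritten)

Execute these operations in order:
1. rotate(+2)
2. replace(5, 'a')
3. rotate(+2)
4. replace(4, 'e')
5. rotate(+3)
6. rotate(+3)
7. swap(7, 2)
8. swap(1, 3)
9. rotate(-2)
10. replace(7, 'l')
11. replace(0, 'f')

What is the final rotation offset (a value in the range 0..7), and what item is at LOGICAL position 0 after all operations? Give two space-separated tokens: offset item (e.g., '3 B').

Answer: 0 f

Derivation:
After op 1 (rotate(+2)): offset=2, physical=[A,B,C,D,E,F,G,H], logical=[C,D,E,F,G,H,A,B]
After op 2 (replace(5, 'a')): offset=2, physical=[A,B,C,D,E,F,G,a], logical=[C,D,E,F,G,a,A,B]
After op 3 (rotate(+2)): offset=4, physical=[A,B,C,D,E,F,G,a], logical=[E,F,G,a,A,B,C,D]
After op 4 (replace(4, 'e')): offset=4, physical=[e,B,C,D,E,F,G,a], logical=[E,F,G,a,e,B,C,D]
After op 5 (rotate(+3)): offset=7, physical=[e,B,C,D,E,F,G,a], logical=[a,e,B,C,D,E,F,G]
After op 6 (rotate(+3)): offset=2, physical=[e,B,C,D,E,F,G,a], logical=[C,D,E,F,G,a,e,B]
After op 7 (swap(7, 2)): offset=2, physical=[e,E,C,D,B,F,G,a], logical=[C,D,B,F,G,a,e,E]
After op 8 (swap(1, 3)): offset=2, physical=[e,E,C,F,B,D,G,a], logical=[C,F,B,D,G,a,e,E]
After op 9 (rotate(-2)): offset=0, physical=[e,E,C,F,B,D,G,a], logical=[e,E,C,F,B,D,G,a]
After op 10 (replace(7, 'l')): offset=0, physical=[e,E,C,F,B,D,G,l], logical=[e,E,C,F,B,D,G,l]
After op 11 (replace(0, 'f')): offset=0, physical=[f,E,C,F,B,D,G,l], logical=[f,E,C,F,B,D,G,l]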